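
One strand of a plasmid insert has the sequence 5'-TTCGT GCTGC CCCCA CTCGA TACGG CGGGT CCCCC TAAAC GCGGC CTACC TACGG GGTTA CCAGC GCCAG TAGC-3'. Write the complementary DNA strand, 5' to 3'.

5'-GCTACTGGCGCTGGTAACCCCGTAGGTAGGCCGCGTTTAGGGGGACCCGCCGTATCGAGTGGGGGCAGCACGAA-3'

The complement of TTCGTGCTGCCCCCACTCGATACGGCGGGTCCCCCTAAACGCGGCCTACCTACGGGGTTACCAGCGCCAGTAGC is AAGCACGACGGGGGTGAGCTATGCCGCCCAGGGGGATTTGCGCCGGATGGATGCCCCAATGGTCGCGGTCATCG (A↔T, G↔C). DNA strands are antiparallel, so the complementary strand runs 3'→5'; reversing gives the 5'→3' form.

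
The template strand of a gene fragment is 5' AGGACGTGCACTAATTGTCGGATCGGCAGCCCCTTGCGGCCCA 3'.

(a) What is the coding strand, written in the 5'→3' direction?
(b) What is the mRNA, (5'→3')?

(a) The coding strand is the reverse complement of the template: complement TCCTGCACGTGATTAACAGCCTAGCCGTCGGGGAACGCCGGGT, then reverse.
(b) mRNA has the coding-strand sequence with T→U.

(a) 5'-TGGGCCGCAAGGGGCTGCCGATCCGACAATTAGTGCACGTCCT-3'
(b) 5'-UGGGCCGCAAGGGGCUGCCGAUCCGACAAUUAGUGCACGUCCU-3'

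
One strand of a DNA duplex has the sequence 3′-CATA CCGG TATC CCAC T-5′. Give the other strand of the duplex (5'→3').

The strand is given 3'→5', so its complement runs 5'→3' in the same left-to-right order: pair each base A↔T, G↔C.

5′-GTATGGCCATAGGGTGA-3′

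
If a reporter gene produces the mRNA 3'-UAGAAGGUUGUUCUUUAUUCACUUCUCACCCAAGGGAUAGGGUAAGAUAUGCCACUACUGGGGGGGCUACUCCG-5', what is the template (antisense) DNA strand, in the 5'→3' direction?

5'-ATCTTCCAACAAGAAATAAGTGAAGAGTGGGTTCCCTATCCCATTCTATACGGTGATGACCCCCCCGATGAGGC-3'

Written 5'→3' the mRNA is GCCUCAUCGGGGGGGUCAUCACCGUAUAGAAUGGGAUAGGGAACCCACUCUUCACUUAUUUCUUGUUGGAAGAU, so the coding DNA strand is GCCTCATCGGGGGGGTCATCACCGTATAGAATGGGATAGGGAACCCACTCTTCACTTATTTCTTGTTGGAAGAT. The template is its reverse complement.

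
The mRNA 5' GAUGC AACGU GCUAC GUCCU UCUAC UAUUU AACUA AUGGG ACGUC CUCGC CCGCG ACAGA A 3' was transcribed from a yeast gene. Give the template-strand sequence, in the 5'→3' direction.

5'-TTCTGTCGCGGGCGAGGACGTCCCATTAGTTAAATAGTAGAAGGACGTAGCACGTTGCATC-3'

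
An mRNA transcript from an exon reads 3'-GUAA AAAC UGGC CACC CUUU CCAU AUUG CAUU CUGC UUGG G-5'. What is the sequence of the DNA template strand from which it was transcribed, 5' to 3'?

Written 5'→3' the mRNA is GGGUUCGUCUUACGUUAUACCUUUCCCACCGGUCAAAAAUG, so the coding DNA strand is GGGTTCGTCTTACGTTATACCTTTCCCACCGGTCAAAAATG. The template is its reverse complement.

5'-CATTTTTGACCGGTGGGAAAGGTATAACGTAAGACGAACCC-3'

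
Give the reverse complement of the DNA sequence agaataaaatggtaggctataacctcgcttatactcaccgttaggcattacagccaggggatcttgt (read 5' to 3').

5′-ACAAGATCCCCTGGCTGTAATGCCTAACGGTGAGTATAAGCGAGGTTATAGCCTACCATTTTATTCT-3′

Complement each base (A↔T, G↔C): TCTTATTTTACCATCCGATATTGGAGCGAATATGAGTGGCAATCCGTAATGTCGGTCCCCTAGAACA. Then reverse.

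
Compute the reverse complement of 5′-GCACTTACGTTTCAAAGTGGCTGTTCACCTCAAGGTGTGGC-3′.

Reading the sequence 3'→5' and pairing each base (A↔T, G↔C) gives the reverse complement directly.

5'-GCCACACCTTGAGGTGAACAGCCACTTTGAAACGTAAGTGC-3'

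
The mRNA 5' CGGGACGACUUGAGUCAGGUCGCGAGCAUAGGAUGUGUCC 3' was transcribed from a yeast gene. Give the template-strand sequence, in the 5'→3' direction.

5′-GGACACATCCTATGCTCGCGACCTGACTCAAGTCGTCCCG-3′

Replace U with T to get the coding DNA strand: CGGGACGACTTGAGTCAGGTCGCGAGCATAGGATGTGTCC. The template strand is its reverse complement (complement GCCCTGCTGAACTCAGTCCAGCGCTCGTATCCTACACAGG, then reverse).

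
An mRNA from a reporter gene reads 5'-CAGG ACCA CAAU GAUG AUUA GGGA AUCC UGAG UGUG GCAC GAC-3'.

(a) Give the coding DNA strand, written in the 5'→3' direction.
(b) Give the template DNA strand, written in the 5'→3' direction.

(a) 5'-CAGGACCACAATGATGATTAGGGAATCCTGAGTGTGGCACGAC-3'
(b) 5'-GTCGTGCCACACTCAGGATTCCCTAATCATCATTGTGGTCCTG-3'

(a) The coding strand matches the mRNA with U→T.
(b) The template strand is the reverse complement of the coding strand.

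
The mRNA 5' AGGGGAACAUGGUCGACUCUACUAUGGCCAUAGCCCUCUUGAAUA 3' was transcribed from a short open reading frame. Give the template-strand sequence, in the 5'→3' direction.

Replace U with T to get the coding DNA strand: AGGGGAACATGGTCGACTCTACTATGGCCATAGCCCTCTTGAATA. The template strand is its reverse complement (complement TCCCCTTGTACCAGCTGAGATGATACCGGTATCGGGAGAACTTAT, then reverse).

5'-TATTCAAGAGGGCTATGGCCATAGTAGAGTCGACCATGTTCCCCT-3'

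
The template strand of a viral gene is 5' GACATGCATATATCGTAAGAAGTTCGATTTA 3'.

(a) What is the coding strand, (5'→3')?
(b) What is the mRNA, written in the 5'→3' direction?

(a) 5'-TAAATCGAACTTCTTACGATATATGCATGTC-3'
(b) 5'-UAAAUCGAACUUCUUACGAUAUAUGCAUGUC-3'

(a) The coding strand is the reverse complement of the template: complement CTGTACGTATATAGCATTCTTCAAGCTAAAT, then reverse.
(b) mRNA has the coding-strand sequence with T→U.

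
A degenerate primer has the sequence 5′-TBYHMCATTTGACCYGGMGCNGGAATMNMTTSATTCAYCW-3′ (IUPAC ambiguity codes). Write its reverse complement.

Standard pairs A↔T, G↔C; ambiguity codes pair Y↔R, M↔K, W↔W, S↔S, B↔V, H↔D, N↔N. Complement (AVRDKGTAAACTGGRCCKCGNCCTTAKNKAASTAAGTRGW), then reverse for 5'→3'.

5'-WGRTGAATSAAKNKATTCCNGCKCCRGGTCAAATGKDRVA-3'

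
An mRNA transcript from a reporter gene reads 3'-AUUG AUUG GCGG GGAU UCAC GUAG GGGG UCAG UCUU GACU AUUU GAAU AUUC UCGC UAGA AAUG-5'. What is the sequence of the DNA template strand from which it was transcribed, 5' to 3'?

5′-TAACTAACCGCCCCTAAGTGCATCCCCCAGTCAGAACTGATAAACTTATAAGAGCGATCTTTAC-3′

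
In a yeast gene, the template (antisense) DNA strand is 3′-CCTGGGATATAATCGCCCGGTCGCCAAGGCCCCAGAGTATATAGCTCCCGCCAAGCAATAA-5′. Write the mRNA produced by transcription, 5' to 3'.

Reading the template 3'→5' as shown, RNA polymerase pairs each base (A→U, T→A, G↔C) to build mRNA 5'→3' directly.

5'-GGACCCUAUAUUAGCGGGCCAGCGGUUCCGGGGUCUCAUAUAUCGAGGGCGGUUCGUUAUU-3'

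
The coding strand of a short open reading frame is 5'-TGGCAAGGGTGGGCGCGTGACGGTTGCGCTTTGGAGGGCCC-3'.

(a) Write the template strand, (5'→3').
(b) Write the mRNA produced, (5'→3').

(a) 5'-GGGCCCTCCAAAGCGCAACCGTCACGCGCCCACCCTTGCCA-3'
(b) 5'-UGGCAAGGGUGGGCGCGUGACGGUUGCGCUUUGGAGGGCCC-3'

(a) The template strand is the reverse complement of the coding strand: complement ACCGTTCCCACCCGCGCACTGCCAACGCGAAACCTCCCGGG, then reverse.
(b) mRNA matches the coding strand with T→U.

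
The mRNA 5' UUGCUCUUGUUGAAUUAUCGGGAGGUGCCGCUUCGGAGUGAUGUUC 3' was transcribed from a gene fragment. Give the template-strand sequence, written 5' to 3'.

Replace U with T to get the coding DNA strand: TTGCTCTTGTTGAATTATCGGGAGGTGCCGCTTCGGAGTGATGTTC. The template strand is its reverse complement (complement AACGAGAACAACTTAATAGCCCTCCACGGCGAAGCCTCACTACAAG, then reverse).

5'-GAACATCACTCCGAAGCGGCACCTCCCGATAATTCAACAAGAGCAA-3'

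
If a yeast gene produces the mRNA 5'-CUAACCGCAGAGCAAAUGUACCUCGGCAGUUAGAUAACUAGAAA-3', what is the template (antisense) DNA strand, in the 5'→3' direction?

Replace U with T to get the coding DNA strand: CTAACCGCAGAGCAAATGTACCTCGGCAGTTAGATAACTAGAAA. The template strand is its reverse complement (complement GATTGGCGTCTCGTTTACATGGAGCCGTCAATCTATTGATCTTT, then reverse).

5'-TTTCTAGTTATCTAACTGCCGAGGTACATTTGCTCTGCGGTTAG-3'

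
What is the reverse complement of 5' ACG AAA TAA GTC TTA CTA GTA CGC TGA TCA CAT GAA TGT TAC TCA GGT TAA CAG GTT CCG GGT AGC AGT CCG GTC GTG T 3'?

Complement each base (A↔T, G↔C): TGCTTTATTCAGAATGATCATGCGACTAGTGTACTTACAATGAGTCCAATTGTCCAAGGCCCATCGTCAGGCCAGCACA. Then reverse.

5'-ACACGACCGGACTGCTACCCGGAACCTGTTAACCTGAGTAACATTCATGTGATCAGCGTACTAGTAAGACTTATTTCGT-3'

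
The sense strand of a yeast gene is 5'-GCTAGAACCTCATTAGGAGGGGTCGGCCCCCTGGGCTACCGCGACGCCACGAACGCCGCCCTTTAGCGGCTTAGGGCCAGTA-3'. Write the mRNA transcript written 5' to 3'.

5′-GCUAGAACCUCAUUAGGAGGGGUCGGCCCCCUGGGCUACCGCGACGCCACGAACGCCGCCCUUUAGCGGCUUAGGGCCAGUA-3′

mRNA has the coding-strand sequence with U in place of T.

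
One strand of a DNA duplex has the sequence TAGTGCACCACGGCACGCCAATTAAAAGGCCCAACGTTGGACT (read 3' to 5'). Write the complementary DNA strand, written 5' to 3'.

The strand is given 3'→5', so its complement runs 5'→3' in the same left-to-right order: pair each base A↔T, G↔C.

5'-ATCACGTGGTGCCGTGCGGTTAATTTTCCGGGTTGCAACCTGA-3'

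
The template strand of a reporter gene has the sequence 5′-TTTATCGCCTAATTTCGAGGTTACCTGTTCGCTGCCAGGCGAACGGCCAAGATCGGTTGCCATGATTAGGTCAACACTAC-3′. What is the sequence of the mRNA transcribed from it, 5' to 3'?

5'-GUAGUGUUGACCUAAUCAUGGCAACCGAUCUUGGCCGUUCGCCUGGCAGCGAACAGGUAACCUCGAAAUUAGGCGAUAAA-3'

RNA polymerase reads the template 3'→5' and synthesizes mRNA 5'→3' by base-pairing (A→U, T→A, G↔C). The complement of the template is AAATAGCGGATTAAAGCTCCAATGGACAAGCGACGGTCCGCTTGCCGGTTCTAGCCAACGGTACTAATCCAGTTGTGATG; antiparallel, so 5'→3' the coding strand is GTAGTGTTGACCTAATCATGGCAACCGATCTTGGCCGTTCGCCTGGCAGCGAACAGGTAACCTCGAAATTAGGCGATAAA. Replace T with U for the mRNA.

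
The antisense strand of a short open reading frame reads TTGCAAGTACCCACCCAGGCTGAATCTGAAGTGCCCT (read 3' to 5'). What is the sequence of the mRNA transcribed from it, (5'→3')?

Reading the template 3'→5' as shown, RNA polymerase pairs each base (A→U, T→A, G↔C) to build mRNA 5'→3' directly.

5'-AACGUUCAUGGGUGGGUCCGACUUAGACUUCACGGGA-3'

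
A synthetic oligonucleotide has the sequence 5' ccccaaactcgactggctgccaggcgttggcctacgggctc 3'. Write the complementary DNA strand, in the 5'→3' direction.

5'-GAGCCCGTAGGCCAACGCCTGGCAGCCAGTCGAGTTTGGGG-3'

The complement of CCCCAAACTCGACTGGCTGCCAGGCGTTGGCCTACGGGCTC is GGGGTTTGAGCTGACCGACGGTCCGCAACCGGATGCCCGAG (A↔T, G↔C). DNA strands are antiparallel, so the complementary strand runs 3'→5'; reversing gives the 5'→3' form.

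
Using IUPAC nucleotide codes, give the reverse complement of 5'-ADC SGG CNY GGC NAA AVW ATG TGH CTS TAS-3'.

Standard pairs A↔T, G↔C; ambiguity codes pair Y↔R, W↔W, S↔S, D↔H, V↔B, N↔N. Complement (THGSCCGNRCCGNTTTBWTACACDGASATS), then reverse for 5'→3'.

5'-STASAGDCACATWBTTTNGCCRNGCCSGHT-3'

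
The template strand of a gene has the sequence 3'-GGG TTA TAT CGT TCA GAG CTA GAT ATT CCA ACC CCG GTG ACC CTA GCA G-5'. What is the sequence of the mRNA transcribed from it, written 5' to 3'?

5'-CCCAAUAUAGCAAGUCUCGAUCUAUAAGGUUGGGGCCACUGGGAUCGUC-3'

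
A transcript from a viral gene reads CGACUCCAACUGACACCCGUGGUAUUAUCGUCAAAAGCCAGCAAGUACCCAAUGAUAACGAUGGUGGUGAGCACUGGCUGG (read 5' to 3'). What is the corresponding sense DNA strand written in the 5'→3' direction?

The coding DNA strand has the same 5'→3' sequence as the mRNA with U replaced by T.

5'-CGACTCCAACTGACACCCGTGGTATTATCGTCAAAAGCCAGCAAGTACCCAATGATAACGATGGTGGTGAGCACTGGCTGG-3'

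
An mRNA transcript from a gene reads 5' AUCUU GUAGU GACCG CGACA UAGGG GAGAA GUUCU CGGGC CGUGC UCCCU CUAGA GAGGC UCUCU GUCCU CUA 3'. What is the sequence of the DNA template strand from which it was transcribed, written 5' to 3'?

5'-TAGAGGACAGAGAGCCTCTCTAGAGGGAGCACGGCCCGAGAACTTCTCCCCTATGTCGCGGTCACTACAAGAT-3'

Replace U with T to get the coding DNA strand: ATCTTGTAGTGACCGCGACATAGGGGAGAAGTTCTCGGGCCGTGCTCCCTCTAGAGAGGCTCTCTGTCCTCTA. The template strand is its reverse complement (complement TAGAACATCACTGGCGCTGTATCCCCTCTTCAAGAGCCCGGCACGAGGGAGATCTCTCCGAGAGACAGGAGAT, then reverse).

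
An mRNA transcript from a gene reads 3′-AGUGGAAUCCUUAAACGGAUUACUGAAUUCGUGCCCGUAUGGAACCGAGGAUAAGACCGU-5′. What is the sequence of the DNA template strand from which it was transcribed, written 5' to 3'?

5'-TCACCTTAGGAATTTGCCTAATGACTTAAGCACGGGCATACCTTGGCTCCTATTCTGGCA-3'

Written 5'→3' the mRNA is UGCCAGAAUAGGAGCCAAGGUAUGCCCGUGCUUAAGUCAUUAGGCAAAUUCCUAAGGUGA, so the coding DNA strand is TGCCAGAATAGGAGCCAAGGTATGCCCGTGCTTAAGTCATTAGGCAAATTCCTAAGGTGA. The template is its reverse complement.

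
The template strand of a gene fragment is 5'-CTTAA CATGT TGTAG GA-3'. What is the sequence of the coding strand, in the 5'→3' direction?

5'-TCCTACAACATGTTAAG-3'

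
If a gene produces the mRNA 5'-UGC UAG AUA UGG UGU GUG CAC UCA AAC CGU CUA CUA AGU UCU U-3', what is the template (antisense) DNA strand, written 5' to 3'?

5′-AAGAACTTAGTAGACGGTTTGAGTGCACACACCATATCTAGCA-3′

Replace U with T to get the coding DNA strand: TGCTAGATATGGTGTGTGCACTCAAACCGTCTACTAAGTTCTT. The template strand is its reverse complement (complement ACGATCTATACCACACACGTGAGTTTGGCAGATGATTCAAGAA, then reverse).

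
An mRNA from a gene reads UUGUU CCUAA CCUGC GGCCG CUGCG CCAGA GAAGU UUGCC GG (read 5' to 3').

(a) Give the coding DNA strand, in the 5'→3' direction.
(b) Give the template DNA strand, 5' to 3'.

(a) 5'-TTGTTCCTAACCTGCGGCCGCTGCGCCAGAGAAGTTTGCCGG-3'
(b) 5'-CCGGCAAACTTCTCTGGCGCAGCGGCCGCAGGTTAGGAACAA-3'

(a) The coding strand matches the mRNA with U→T.
(b) The template strand is the reverse complement of the coding strand.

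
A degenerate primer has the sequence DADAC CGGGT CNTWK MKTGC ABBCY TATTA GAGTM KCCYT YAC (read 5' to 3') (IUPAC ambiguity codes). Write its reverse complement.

Standard pairs A↔T, G↔C; ambiguity codes pair Y↔R, M↔K, W↔W, B↔V, D↔H, N↔N. Complement (HTHTGGCCCAGNAWMKMACGTVVGRATAATCTCAKMGGRARTG), then reverse for 5'→3'.

5'-GTRARGGMKACTCTAATARGVVTGCAMKMWANGACCCGGTHTH-3'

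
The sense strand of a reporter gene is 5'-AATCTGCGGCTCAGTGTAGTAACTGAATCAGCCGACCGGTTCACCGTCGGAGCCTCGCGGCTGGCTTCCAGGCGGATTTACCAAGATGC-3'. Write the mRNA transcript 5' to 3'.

5'-AAUCUGCGGCUCAGUGUAGUAACUGAAUCAGCCGACCGGUUCACCGUCGGAGCCUCGCGGCUGGCUUCCAGGCGGAUUUACCAAGAUGC-3'

mRNA has the coding-strand sequence with U in place of T.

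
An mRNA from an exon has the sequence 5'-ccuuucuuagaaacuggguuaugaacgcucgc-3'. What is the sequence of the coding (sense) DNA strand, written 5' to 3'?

5'-CCTTTCTTAGAAACTGGGTTATGAACGCTCGC-3'

The coding DNA strand has the same 5'→3' sequence as the mRNA with U replaced by T.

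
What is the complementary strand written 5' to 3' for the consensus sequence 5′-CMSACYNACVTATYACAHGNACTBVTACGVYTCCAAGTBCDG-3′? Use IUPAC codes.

5'-CHGVACTTGGARBCGTABVAGTNCDTGTRATABGTNRGTSKG-3'

Standard pairs A↔T, G↔C; ambiguity codes pair Y↔R, M↔K, S↔S, B↔V, D↔H, N↔N. Complement (GKSTGRNTGBATARTGTDCNTGAVBATGCBRAGGTTCAVGHC), then reverse for 5'→3'.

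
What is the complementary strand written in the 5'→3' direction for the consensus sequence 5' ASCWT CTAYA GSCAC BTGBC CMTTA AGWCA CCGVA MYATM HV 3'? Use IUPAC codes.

Standard pairs A↔T, G↔C; ambiguity codes pair Y↔R, M↔K, W↔W, S↔S, B↔V, H↔D. Complement (TSGWAGATRTCSGTGVACVGGKAATTCWGTGGCBTKRTAKDB), then reverse for 5'→3'.

5′-BDKATRKTBCGGTGWCTTAAKGGVCAVGTGSCTRTAGAWGST-3′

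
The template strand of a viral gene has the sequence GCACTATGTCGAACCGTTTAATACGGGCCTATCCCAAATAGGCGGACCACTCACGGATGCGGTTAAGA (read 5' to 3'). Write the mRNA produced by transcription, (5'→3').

5'-UCUUAACCGCAUCCGUGAGUGGUCCGCCUAUUUGGGAUAGGCCCGUAUUAAACGGUUCGACAUAGUGC-3'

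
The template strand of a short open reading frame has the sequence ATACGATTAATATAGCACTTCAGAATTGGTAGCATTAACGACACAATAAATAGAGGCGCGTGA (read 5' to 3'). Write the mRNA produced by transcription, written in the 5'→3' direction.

RNA polymerase reads the template 3'→5' and synthesizes mRNA 5'→3' by base-pairing (A→U, T→A, G↔C). The complement of the template is TATGCTAATTATATCGTGAAGTCTTAACCATCGTAATTGCTGTGTTATTTATCTCCGCGCACT; antiparallel, so 5'→3' the coding strand is TCACGCGCCTCTATTTATTGTGTCGTTAATGCTACCAATTCTGAAGTGCTATATTAATCGTAT. Replace T with U for the mRNA.

5'-UCACGCGCCUCUAUUUAUUGUGUCGUUAAUGCUACCAAUUCUGAAGUGCUAUAUUAAUCGUAU-3'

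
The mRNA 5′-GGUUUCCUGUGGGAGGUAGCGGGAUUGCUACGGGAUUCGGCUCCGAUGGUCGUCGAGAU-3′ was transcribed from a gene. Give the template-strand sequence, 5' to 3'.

5'-ATCTCGACGACCATCGGAGCCGAATCCCGTAGCAATCCCGCTACCTCCCACAGGAAACC-3'

Replace U with T to get the coding DNA strand: GGTTTCCTGTGGGAGGTAGCGGGATTGCTACGGGATTCGGCTCCGATGGTCGTCGAGAT. The template strand is its reverse complement (complement CCAAAGGACACCCTCCATCGCCCTAACGATGCCCTAAGCCGAGGCTACCAGCAGCTCTA, then reverse).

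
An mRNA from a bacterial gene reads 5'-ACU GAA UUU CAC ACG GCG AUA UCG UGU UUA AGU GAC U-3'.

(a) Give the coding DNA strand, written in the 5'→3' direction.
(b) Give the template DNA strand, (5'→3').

(a) 5'-ACTGAATTTCACACGGCGATATCGTGTTTAAGTGACT-3'
(b) 5'-AGTCACTTAAACACGATATCGCCGTGTGAAATTCAGT-3'

(a) The coding strand matches the mRNA with U→T.
(b) The template strand is the reverse complement of the coding strand.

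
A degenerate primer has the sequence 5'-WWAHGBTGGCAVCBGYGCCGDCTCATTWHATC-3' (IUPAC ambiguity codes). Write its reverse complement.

5'-GATDWAATGAGHCGGCRCVGBTGCCAVCDTWW-3'

Standard pairs A↔T, G↔C; ambiguity codes pair Y↔R, W↔W, B↔V, D↔H. Complement (WWTDCVACCGTBGVCRCGGCHGAGTAAWDTAG), then reverse for 5'→3'.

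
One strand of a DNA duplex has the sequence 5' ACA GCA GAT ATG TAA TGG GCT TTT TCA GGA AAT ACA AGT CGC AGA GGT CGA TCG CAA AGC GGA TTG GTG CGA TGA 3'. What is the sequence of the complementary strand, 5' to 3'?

5'-TCATCGCACCAATCCGCTTTGCGATCGACCTCTGCGACTTGTATTTCCTGAAAAAGCCCATTACATATCTGCTGT-3'

The complement of ACAGCAGATATGTAATGGGCTTTTTCAGGAAATACAAGTCGCAGAGGTCGATCGCAAAGCGGATTGGTGCGATGA is TGTCGTCTATACATTACCCGAAAAAGTCCTTTATGTTCAGCGTCTCCAGCTAGCGTTTCGCCTAACCACGCTACT (A↔T, G↔C). DNA strands are antiparallel, so the complementary strand runs 3'→5'; reversing gives the 5'→3' form.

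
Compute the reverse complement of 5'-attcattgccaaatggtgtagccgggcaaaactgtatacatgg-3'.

Reading the sequence 3'→5' and pairing each base (A↔T, G↔C) gives the reverse complement directly.

5′-CCATGTATACAGTTTTGCCCGGCTACACCATTTGGCAATGAAT-3′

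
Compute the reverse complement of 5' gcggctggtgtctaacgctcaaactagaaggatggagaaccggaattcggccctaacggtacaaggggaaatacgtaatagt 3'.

Complement each base (A↔T, G↔C): CGCCGACCACAGATTGCGAGTTTGATCTTCCTACCTCTTGGCCTTAAGCCGGGATTGCCATGTTCCCCTTTATGCATTATCA. Then reverse.

5'-ACTATTACGTATTTCCCCTTGTACCGTTAGGGCCGAATTCCGGTTCTCCATCCTTCTAGTTTGAGCGTTAGACACCAGCCGC-3'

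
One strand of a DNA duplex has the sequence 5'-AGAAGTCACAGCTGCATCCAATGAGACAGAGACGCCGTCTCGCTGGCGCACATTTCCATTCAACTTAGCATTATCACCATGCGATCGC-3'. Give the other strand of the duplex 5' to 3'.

The complement of AGAAGTCACAGCTGCATCCAATGAGACAGAGACGCCGTCTCGCTGGCGCACATTTCCATTCAACTTAGCATTATCACCATGCGATCGC is TCTTCAGTGTCGACGTAGGTTACTCTGTCTCTGCGGCAGAGCGACCGCGTGTAAAGGTAAGTTGAATCGTAATAGTGGTACGCTAGCG (A↔T, G↔C). DNA strands are antiparallel, so the complementary strand runs 3'→5'; reversing gives the 5'→3' form.

5'-GCGATCGCATGGTGATAATGCTAAGTTGAATGGAAATGTGCGCCAGCGAGACGGCGTCTCTGTCTCATTGGATGCAGCTGTGACTTCT-3'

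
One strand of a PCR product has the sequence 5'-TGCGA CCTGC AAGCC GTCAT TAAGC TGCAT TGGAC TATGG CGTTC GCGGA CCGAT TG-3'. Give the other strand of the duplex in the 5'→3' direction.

Pairing A↔T and G↔C gives ACGCTGGACGTTCGGCAGTAATTCGACGTAACCTGATACCGCAAGCGCCTGGCTAAC, running 3'→5'. Reverse for the 5'→3' convention.

5'-CAATCGGTCCGCGAACGCCATAGTCCAATGCAGCTTAATGACGGCTTGCAGGTCGCA-3'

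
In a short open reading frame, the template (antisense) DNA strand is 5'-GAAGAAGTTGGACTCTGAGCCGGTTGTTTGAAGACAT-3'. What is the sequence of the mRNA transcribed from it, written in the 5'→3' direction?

5′-AUGUCUUCAAACAACCGGCUCAGAGUCCAACUUCUUC-3′

The mRNA has the sequence of the coding strand (reverse complement of the template) with T→U. Reverse complement of GAAGAAGTTGGACTCTGAGCCGGTTGTTTGAAGACAT is ATGTCTTCAAACAACCGGCTCAGAGTCCAACTTCTTC; then T→U.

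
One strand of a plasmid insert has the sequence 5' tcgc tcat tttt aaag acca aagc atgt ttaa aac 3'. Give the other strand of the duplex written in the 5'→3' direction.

The complement of TCGCTCATTTTTAAAGACCAAAGCATGTTTAAAAC is AGCGAGTAAAAATTTCTGGTTTCGTACAAATTTTG (A↔T, G↔C). DNA strands are antiparallel, so the complementary strand runs 3'→5'; reversing gives the 5'→3' form.

5'-GTTTTAAACATGCTTTGGTCTTTAAAAATGAGCGA-3'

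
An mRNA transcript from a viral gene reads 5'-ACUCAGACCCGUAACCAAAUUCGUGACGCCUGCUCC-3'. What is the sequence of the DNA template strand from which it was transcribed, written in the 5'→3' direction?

Replace U with T to get the coding DNA strand: ACTCAGACCCGTAACCAAATTCGTGACGCCTGCTCC. The template strand is its reverse complement (complement TGAGTCTGGGCATTGGTTTAAGCACTGCGGACGAGG, then reverse).

5'-GGAGCAGGCGTCACGAATTTGGTTACGGGTCTGAGT-3'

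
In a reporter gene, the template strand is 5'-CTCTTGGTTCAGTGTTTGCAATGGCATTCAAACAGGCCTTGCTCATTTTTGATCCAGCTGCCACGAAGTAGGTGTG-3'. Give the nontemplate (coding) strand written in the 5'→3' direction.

5'-CACACCTACTTCGTGGCAGCTGGATCAAAAATGAGCAAGGCCTGTTTGAATGCCATTGCAAACACTGAACCAAGAG-3'

The coding strand is complementary and antiparallel to the template: take the complement (A↔T, G↔C) and reverse.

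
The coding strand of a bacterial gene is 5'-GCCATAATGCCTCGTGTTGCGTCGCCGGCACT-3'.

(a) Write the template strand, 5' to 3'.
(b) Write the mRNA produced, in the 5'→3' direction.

(a) 5'-AGTGCCGGCGACGCAACACGAGGCATTATGGC-3'
(b) 5′-GCCAUAAUGCCUCGUGUUGCGUCGCCGGCACU-3′

(a) The template strand is the reverse complement of the coding strand: complement CGGTATTACGGAGCACAACGCAGCGGCCGTGA, then reverse.
(b) mRNA matches the coding strand with T→U.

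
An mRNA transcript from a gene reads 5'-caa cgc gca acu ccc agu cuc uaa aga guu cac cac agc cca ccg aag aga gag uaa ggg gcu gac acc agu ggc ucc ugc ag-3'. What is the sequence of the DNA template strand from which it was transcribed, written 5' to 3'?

5'-CTGCAGGAGCCACTGGTGTCAGCCCCTTACTCTCTCTTCGGTGGGCTGTGGTGAACTCTTTAGAGACTGGGAGTTGCGCGTTG-3'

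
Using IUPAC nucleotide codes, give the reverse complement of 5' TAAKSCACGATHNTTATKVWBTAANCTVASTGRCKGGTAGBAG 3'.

5'-CTVCTACCMGYCASTBAGNTTAVWBMATAANDATCGTGSMTTA-3'

Standard pairs A↔T, G↔C; ambiguity codes pair R↔Y, K↔M, W↔W, S↔S, B↔V, H↔D, N↔N. Complement (ATTMSGTGCTADNAATAMBWVATTNGABTSACYGMCCATCVTC), then reverse for 5'→3'.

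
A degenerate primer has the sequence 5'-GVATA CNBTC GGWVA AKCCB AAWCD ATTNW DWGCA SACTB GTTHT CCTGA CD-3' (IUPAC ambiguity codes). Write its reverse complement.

5'-HGTCAGGADAACVAGTSTGCWHWNAATHGWTTVGGMTTBWCCGAVNGTATBC-3'

Standard pairs A↔T, G↔C; ambiguity codes pair K↔M, W↔W, S↔S, B↔V, D↔H, N↔N. Complement (CBTATGNVAGCCWBTTMGGVTTWGHTAANWHWCGTSTGAVCAADAGGACTGH), then reverse for 5'→3'.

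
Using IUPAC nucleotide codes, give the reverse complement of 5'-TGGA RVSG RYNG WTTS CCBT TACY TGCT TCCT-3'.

5′-AGGAAGCARGTAAVGGSAAWCNRYCSBYTCCA-3′

Standard pairs A↔T, G↔C; ambiguity codes pair R↔Y, W↔W, S↔S, B↔V, N↔N. Complement (ACCTYBSCYRNCWAASGGVAATGRACGAAGGA), then reverse for 5'→3'.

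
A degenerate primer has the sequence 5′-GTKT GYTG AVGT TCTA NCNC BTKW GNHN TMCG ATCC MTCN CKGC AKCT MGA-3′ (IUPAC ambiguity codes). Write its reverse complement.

Standard pairs A↔T, G↔C; ambiguity codes pair Y↔R, M↔K, W↔W, B↔V, H↔D, N↔N. Complement (CAMACRACTBCAAGATNGNGVAMWCNDNAKGCTAGGKAGNGMCGTMGAKCT), then reverse for 5'→3'.

5'-TCKAGMTGCMGNGAKGGATCGKANDNCWMAVGNGNTAGAACBTCARCAMAC-3'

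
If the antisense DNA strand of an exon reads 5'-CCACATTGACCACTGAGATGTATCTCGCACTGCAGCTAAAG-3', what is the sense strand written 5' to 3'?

The coding strand is complementary and antiparallel to the template: take the complement (A↔T, G↔C) and reverse.

5′-CTTTAGCTGCAGTGCGAGATACATCTCAGTGGTCAATGTGG-3′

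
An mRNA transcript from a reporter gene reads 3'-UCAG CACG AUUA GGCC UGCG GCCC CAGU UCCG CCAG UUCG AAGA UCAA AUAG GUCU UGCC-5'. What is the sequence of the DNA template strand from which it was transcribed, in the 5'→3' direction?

5'-AGTCGTGCTAATCCGGACGCCGGGGTCAAGGCGGTCAAGCTTCTAGTTTATCCAGAACGG-3'

Written 5'→3' the mRNA is CCGUUCUGGAUAAACUAGAAGCUUGACCGCCUUGACCCCGGCGUCCGGAUUAGCACGACU, so the coding DNA strand is CCGTTCTGGATAAACTAGAAGCTTGACCGCCTTGACCCCGGCGTCCGGATTAGCACGACT. The template is its reverse complement.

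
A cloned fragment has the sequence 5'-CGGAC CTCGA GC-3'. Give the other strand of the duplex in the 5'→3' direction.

5'-GCTCGAGGTCCG-3'

Pairing A↔T and G↔C gives GCCTGGAGCTCG, running 3'→5'. Reverse for the 5'→3' convention.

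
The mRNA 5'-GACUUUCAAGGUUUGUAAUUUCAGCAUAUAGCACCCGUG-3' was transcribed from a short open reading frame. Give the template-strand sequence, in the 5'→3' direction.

5'-CACGGGTGCTATATGCTGAAATTACAAACCTTGAAAGTC-3'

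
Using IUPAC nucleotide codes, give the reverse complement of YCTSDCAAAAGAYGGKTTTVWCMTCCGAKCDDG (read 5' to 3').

5'-CHHGMTCGGAKGWBAAAMCCRTCTTTTGHSAGR-3'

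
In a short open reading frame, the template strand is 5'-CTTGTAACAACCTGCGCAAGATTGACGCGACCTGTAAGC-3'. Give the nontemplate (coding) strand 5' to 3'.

5′-GCTTACAGGTCGCGTCAATCTTGCGCAGGTTGTTACAAG-3′

The coding strand is complementary and antiparallel to the template: take the complement (A↔T, G↔C) and reverse.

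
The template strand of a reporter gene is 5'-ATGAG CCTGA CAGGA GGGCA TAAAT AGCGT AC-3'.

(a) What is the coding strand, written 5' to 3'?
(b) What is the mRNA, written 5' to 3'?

(a) 5'-GTACGCTATTTATGCCCTCCTGTCAGGCTCAT-3'
(b) 5'-GUACGCUAUUUAUGCCCUCCUGUCAGGCUCAU-3'

(a) The coding strand is the reverse complement of the template: complement TACTCGGACTGTCCTCCCGTATTTATCGCATG, then reverse.
(b) mRNA has the coding-strand sequence with T→U.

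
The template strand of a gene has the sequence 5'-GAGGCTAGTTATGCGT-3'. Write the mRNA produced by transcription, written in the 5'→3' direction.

5'-ACGCAUAACUAGCCUC-3'

RNA polymerase reads the template 3'→5' and synthesizes mRNA 5'→3' by base-pairing (A→U, T→A, G↔C). The complement of the template is CTCCGATCAATACGCA; antiparallel, so 5'→3' the coding strand is ACGCATAACTAGCCTC. Replace T with U for the mRNA.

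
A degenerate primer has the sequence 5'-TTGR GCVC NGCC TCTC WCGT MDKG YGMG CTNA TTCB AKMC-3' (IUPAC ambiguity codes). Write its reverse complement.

Standard pairs A↔T, G↔C; ambiguity codes pair R↔Y, M↔K, W↔W, B↔V, D↔H, N↔N. Complement (AACYCGBGNCGGAGAGWGCAKHMCRCKCGANTAAGVTMKG), then reverse for 5'→3'.

5'-GKMTVGAATNAGCKCRCMHKACGWGAGAGGCNGBGCYCAA-3'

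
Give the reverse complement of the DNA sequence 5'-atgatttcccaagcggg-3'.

5'-CCCGCTTGGGAAATCAT-3'

Reading the sequence 3'→5' and pairing each base (A↔T, G↔C) gives the reverse complement directly.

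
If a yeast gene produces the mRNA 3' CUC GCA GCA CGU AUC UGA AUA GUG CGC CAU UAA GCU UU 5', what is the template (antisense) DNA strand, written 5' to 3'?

Written 5'→3' the mRNA is UUUCGAAUUACCGCGUGAUAAGUCUAUGCACGACGCUC, so the coding DNA strand is TTTCGAATTACCGCGTGATAAGTCTATGCACGACGCTC. The template is its reverse complement.

5'-GAGCGTCGTGCATAGACTTATCACGCGGTAATTCGAAA-3'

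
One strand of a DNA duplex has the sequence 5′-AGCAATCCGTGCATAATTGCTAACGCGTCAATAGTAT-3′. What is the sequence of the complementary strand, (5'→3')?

5'-ATACTATTGACGCGTTAGCAATTATGCACGGATTGCT-3'

The complement of AGCAATCCGTGCATAATTGCTAACGCGTCAATAGTAT is TCGTTAGGCACGTATTAACGATTGCGCAGTTATCATA (A↔T, G↔C). DNA strands are antiparallel, so the complementary strand runs 3'→5'; reversing gives the 5'→3' form.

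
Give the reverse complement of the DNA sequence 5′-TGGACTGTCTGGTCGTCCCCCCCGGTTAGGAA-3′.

5'-TTCCTAACCGGGGGGGACGACCAGACAGTCCA-3'

Complement each base (A↔T, G↔C): ACCTGACAGACCAGCAGGGGGGGCCAATCCTT. Then reverse.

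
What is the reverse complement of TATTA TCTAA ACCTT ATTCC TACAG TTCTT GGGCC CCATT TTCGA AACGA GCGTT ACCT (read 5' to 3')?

5′-AGGTAACGCTCGTTTCGAAAATGGGGCCCAAGAACTGTAGGAATAAGGTTTAGATAATA-3′

Reading the sequence 3'→5' and pairing each base (A↔T, G↔C) gives the reverse complement directly.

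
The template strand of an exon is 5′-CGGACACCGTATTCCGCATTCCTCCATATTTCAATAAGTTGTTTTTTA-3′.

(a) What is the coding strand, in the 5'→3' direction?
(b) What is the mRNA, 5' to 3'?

(a) The coding strand is the reverse complement of the template: complement GCCTGTGGCATAAGGCGTAAGGAGGTATAAAGTTATTCAACAAAAAAT, then reverse.
(b) mRNA has the coding-strand sequence with T→U.

(a) 5'-TAAAAAACAACTTATTGAAATATGGAGGAATGCGGAATACGGTGTCCG-3'
(b) 5′-UAAAAAACAACUUAUUGAAAUAUGGAGGAAUGCGGAAUACGGUGUCCG-3′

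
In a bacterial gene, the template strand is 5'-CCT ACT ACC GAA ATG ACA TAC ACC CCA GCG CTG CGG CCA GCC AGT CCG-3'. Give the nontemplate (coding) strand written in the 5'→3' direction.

The coding strand is complementary and antiparallel to the template: take the complement (A↔T, G↔C) and reverse.

5'-CGGACTGGCTGGCCGCAGCGCTGGGGTGTATGTCATTTCGGTAGTAGG-3'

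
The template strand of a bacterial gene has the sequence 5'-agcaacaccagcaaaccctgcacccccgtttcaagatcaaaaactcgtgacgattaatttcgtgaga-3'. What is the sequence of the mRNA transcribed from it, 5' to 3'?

5'-UCUCACGAAAUUAAUCGUCACGAGUUUUUGAUCUUGAAACGGGGGUGCAGGGUUUGCUGGUGUUGCU-3'

The mRNA has the sequence of the coding strand (reverse complement of the template) with T→U. Reverse complement of AGCAACACCAGCAAACCCTGCACCCCCGTTTCAAGATCAAAAACTCGTGACGATTAATTTCGTGAGA is TCTCACGAAATTAATCGTCACGAGTTTTTGATCTTGAAACGGGGGTGCAGGGTTTGCTGGTGTTGCT; then T→U.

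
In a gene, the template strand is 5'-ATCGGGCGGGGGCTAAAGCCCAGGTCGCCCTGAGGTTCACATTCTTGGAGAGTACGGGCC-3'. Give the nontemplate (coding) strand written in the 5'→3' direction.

5'-GGCCCGTACTCTCCAAGAATGTGAACCTCAGGGCGACCTGGGCTTTAGCCCCCGCCCGAT-3'

The coding strand is complementary and antiparallel to the template: take the complement (A↔T, G↔C) and reverse.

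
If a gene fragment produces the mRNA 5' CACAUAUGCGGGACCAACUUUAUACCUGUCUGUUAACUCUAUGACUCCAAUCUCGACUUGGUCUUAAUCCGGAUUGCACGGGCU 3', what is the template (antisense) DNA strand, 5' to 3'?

Replace U with T to get the coding DNA strand: CACATATGCGGGACCAACTTTATACCTGTCTGTTAACTCTATGACTCCAATCTCGACTTGGTCTTAATCCGGATTGCACGGGCT. The template strand is its reverse complement (complement GTGTATACGCCCTGGTTGAAATATGGACAGACAATTGAGATACTGAGGTTAGAGCTGAACCAGAATTAGGCCTAACGTGCCCGA, then reverse).

5'-AGCCCGTGCAATCCGGATTAAGACCAAGTCGAGATTGGAGTCATAGAGTTAACAGACAGGTATAAAGTTGGTCCCGCATATGTG-3'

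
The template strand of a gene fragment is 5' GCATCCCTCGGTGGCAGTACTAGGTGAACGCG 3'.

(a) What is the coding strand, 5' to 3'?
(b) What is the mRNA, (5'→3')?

(a) 5′-CGCGTTCACCTAGTACTGCCACCGAGGGATGC-3′
(b) 5'-CGCGUUCACCUAGUACUGCCACCGAGGGAUGC-3'

(a) The coding strand is the reverse complement of the template: complement CGTAGGGAGCCACCGTCATGATCCACTTGCGC, then reverse.
(b) mRNA has the coding-strand sequence with T→U.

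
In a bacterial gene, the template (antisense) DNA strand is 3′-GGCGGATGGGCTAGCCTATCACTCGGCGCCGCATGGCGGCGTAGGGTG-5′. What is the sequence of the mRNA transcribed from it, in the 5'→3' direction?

Reading the template 3'→5' as shown, RNA polymerase pairs each base (A→U, T→A, G↔C) to build mRNA 5'→3' directly.

5'-CCGCCUACCCGAUCGGAUAGUGAGCCGCGGCGUACCGCCGCAUCCCAC-3'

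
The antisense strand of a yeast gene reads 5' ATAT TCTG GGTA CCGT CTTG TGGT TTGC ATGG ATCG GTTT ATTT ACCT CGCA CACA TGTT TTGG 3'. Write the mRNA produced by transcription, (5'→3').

The mRNA has the sequence of the coding strand (reverse complement of the template) with T→U. Reverse complement of ATATTCTGGGTACCGTCTTGTGGTTTGCATGGATCGGTTTATTTACCTCGCACACATGTTTTGG is CCAAAACATGTGTGCGAGGTAAATAAACCGATCCATGCAAACCACAAGACGGTACCCAGAATAT; then T→U.

5'-CCAAAACAUGUGUGCGAGGUAAAUAAACCGAUCCAUGCAAACCACAAGACGGUACCCAGAAUAU-3'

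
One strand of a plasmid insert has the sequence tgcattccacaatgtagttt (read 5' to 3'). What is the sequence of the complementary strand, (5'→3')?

5′-AAACTACATTGTGGAATGCA-3′

Pairing A↔T and G↔C gives ACGTAAGGTGTTACATCAAA, running 3'→5'. Reverse for the 5'→3' convention.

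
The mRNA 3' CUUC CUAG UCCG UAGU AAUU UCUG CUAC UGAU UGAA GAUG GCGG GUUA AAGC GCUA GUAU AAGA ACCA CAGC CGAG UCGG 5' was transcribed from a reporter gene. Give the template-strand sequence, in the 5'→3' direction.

5'-GAAGGATCAGGCATCATTAAAGACGATGACTAACTTCTACCGCCCAATTTCGCGATCATATTCTTGGTGTCGGCTCAGCC-3'

Written 5'→3' the mRNA is GGCUGAGCCGACACCAAGAAUAUGAUCGCGAAAUUGGGCGGUAGAAGUUAGUCAUCGUCUUUAAUGAUGCCUGAUCCUUC, so the coding DNA strand is GGCTGAGCCGACACCAAGAATATGATCGCGAAATTGGGCGGTAGAAGTTAGTCATCGTCTTTAATGATGCCTGATCCTTC. The template is its reverse complement.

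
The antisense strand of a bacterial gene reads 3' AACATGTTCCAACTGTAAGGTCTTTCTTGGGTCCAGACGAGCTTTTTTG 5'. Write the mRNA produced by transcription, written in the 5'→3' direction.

5'-UUGUACAAGGUUGACAUUCCAGAAAGAACCCAGGUCUGCUCGAAAAAAC-3'

Reading the template 3'→5' as shown, RNA polymerase pairs each base (A→U, T→A, G↔C) to build mRNA 5'→3' directly.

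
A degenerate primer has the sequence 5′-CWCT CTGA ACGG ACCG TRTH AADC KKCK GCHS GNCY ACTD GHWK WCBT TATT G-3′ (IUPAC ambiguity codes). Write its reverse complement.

Standard pairs A↔T, G↔C; ambiguity codes pair R↔Y, K↔M, W↔W, S↔S, B↔V, D↔H, N↔N. Complement (GWGAGACTTGCCTGGCAYADTTHGMMGMCGDSCNGRTGAHCDWMWGVAATAAC), then reverse for 5'→3'.

5'-CAATAAVGWMWDCHAGTRGNCSDGCMGMMGHTTDAYACGGTCCGTTCAGAGWG-3'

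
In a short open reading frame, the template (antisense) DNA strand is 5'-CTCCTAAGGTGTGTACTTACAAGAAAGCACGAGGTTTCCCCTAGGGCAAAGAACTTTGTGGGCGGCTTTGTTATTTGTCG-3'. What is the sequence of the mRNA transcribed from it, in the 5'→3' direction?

The mRNA has the sequence of the coding strand (reverse complement of the template) with T→U. Reverse complement of CTCCTAAGGTGTGTACTTACAAGAAAGCACGAGGTTTCCCCTAGGGCAAAGAACTTTGTGGGCGGCTTTGTTATTTGTCG is CGACAAATAACAAAGCCGCCCACAAAGTTCTTTGCCCTAGGGGAAACCTCGTGCTTTCTTGTAAGTACACACCTTAGGAG; then T→U.

5'-CGACAAAUAACAAAGCCGCCCACAAAGUUCUUUGCCCUAGGGGAAACCUCGUGCUUUCUUGUAAGUACACACCUUAGGAG-3'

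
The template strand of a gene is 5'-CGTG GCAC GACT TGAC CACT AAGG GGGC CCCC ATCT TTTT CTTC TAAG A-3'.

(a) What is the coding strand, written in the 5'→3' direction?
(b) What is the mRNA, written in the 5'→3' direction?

(a) 5'-TCTTAGAAGAAAAAGATGGGGGCCCCCTTAGTGGTCAAGTCGTGCCACG-3'
(b) 5'-UCUUAGAAGAAAAAGAUGGGGGCCCCCUUAGUGGUCAAGUCGUGCCACG-3'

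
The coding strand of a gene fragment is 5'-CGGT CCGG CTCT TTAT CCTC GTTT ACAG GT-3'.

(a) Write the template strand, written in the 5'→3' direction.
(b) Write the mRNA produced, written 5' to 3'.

(a) 5'-ACCTGTAAACGAGGATAAAGAGCCGGACCG-3'
(b) 5'-CGGUCCGGCUCUUUAUCCUCGUUUACAGGU-3'

(a) The template strand is the reverse complement of the coding strand: complement GCCAGGCCGAGAAATAGGAGCAAATGTCCA, then reverse.
(b) mRNA matches the coding strand with T→U.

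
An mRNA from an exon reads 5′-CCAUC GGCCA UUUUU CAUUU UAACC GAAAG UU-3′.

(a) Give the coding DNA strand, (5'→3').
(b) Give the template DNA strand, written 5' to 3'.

(a) 5′-CCATCGGCCATTTTTCATTTTAACCGAAAGTT-3′
(b) 5'-AACTTTCGGTTAAAATGAAAAATGGCCGATGG-3'

(a) The coding strand matches the mRNA with U→T.
(b) The template strand is the reverse complement of the coding strand.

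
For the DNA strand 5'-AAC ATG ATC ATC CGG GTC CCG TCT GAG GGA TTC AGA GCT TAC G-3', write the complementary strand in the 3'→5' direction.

3'-TTGTACTAGTAGGCCCAGGGCAGACTCCCTAAGTCTCGAATGC-5'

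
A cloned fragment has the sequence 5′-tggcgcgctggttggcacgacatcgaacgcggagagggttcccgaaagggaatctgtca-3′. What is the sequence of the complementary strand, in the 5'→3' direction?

The complement of TGGCGCGCTGGTTGGCACGACATCGAACGCGGAGAGGGTTCCCGAAAGGGAATCTGTCA is ACCGCGCGACCAACCGTGCTGTAGCTTGCGCCTCTCCCAAGGGCTTTCCCTTAGACAGT (A↔T, G↔C). DNA strands are antiparallel, so the complementary strand runs 3'→5'; reversing gives the 5'→3' form.

5'-TGACAGATTCCCTTTCGGGAACCCTCTCCGCGTTCGATGTCGTGCCAACCAGCGCGCCA-3'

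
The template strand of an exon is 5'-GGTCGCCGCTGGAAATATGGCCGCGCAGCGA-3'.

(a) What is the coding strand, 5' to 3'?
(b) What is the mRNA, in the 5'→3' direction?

(a) The coding strand is the reverse complement of the template: complement CCAGCGGCGACCTTTATACCGGCGCGTCGCT, then reverse.
(b) mRNA has the coding-strand sequence with T→U.

(a) 5'-TCGCTGCGCGGCCATATTTCCAGCGGCGACC-3'
(b) 5'-UCGCUGCGCGGCCAUAUUUCCAGCGGCGACC-3'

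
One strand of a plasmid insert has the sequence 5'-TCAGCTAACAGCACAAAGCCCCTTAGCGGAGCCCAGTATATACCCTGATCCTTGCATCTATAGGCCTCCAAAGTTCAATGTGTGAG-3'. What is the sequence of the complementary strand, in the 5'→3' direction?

The complement of TCAGCTAACAGCACAAAGCCCCTTAGCGGAGCCCAGTATATACCCTGATCCTTGCATCTATAGGCCTCCAAAGTTCAATGTGTGAG is AGTCGATTGTCGTGTTTCGGGGAATCGCCTCGGGTCATATATGGGACTAGGAACGTAGATATCCGGAGGTTTCAAGTTACACACTC (A↔T, G↔C). DNA strands are antiparallel, so the complementary strand runs 3'→5'; reversing gives the 5'→3' form.

5'-CTCACACATTGAACTTTGGAGGCCTATAGATGCAAGGATCAGGGTATATACTGGGCTCCGCTAAGGGGCTTTGTGCTGTTAGCTGA-3'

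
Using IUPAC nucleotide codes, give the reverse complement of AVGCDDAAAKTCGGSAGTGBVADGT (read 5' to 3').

Standard pairs A↔T, G↔C; ambiguity codes pair K↔M, S↔S, B↔V, D↔H. Complement (TBCGHHTTTMAGCCSTCACVBTHCA), then reverse for 5'→3'.

5'-ACHTBVCACTSCCGAMTTTHHGCBT-3'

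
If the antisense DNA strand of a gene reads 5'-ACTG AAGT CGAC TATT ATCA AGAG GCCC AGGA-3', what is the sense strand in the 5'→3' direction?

The coding strand is complementary and antiparallel to the template: take the complement (A↔T, G↔C) and reverse.

5'-TCCTGGGCCTCTTGATAATAGTCGACTTCAGT-3'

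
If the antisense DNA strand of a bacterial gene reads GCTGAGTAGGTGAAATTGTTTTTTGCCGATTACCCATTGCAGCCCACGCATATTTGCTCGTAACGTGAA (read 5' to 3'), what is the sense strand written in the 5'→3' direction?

The coding strand is complementary and antiparallel to the template: take the complement (A↔T, G↔C) and reverse.

5′-TTCACGTTACGAGCAAATATGCGTGGGCTGCAATGGGTAATCGGCAAAAAACAATTTCACCTACTCAGC-3′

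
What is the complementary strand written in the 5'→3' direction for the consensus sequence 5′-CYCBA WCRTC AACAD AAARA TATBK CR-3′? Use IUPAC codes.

Standard pairs A↔T, G↔C; ambiguity codes pair R↔Y, K↔M, W↔W, B↔V, D↔H. Complement (GRGVTWGYAGTTGTHTTTYTATAVMGY), then reverse for 5'→3'.

5'-YGMVATATYTTTHTGTTGAYGWTVGRG-3'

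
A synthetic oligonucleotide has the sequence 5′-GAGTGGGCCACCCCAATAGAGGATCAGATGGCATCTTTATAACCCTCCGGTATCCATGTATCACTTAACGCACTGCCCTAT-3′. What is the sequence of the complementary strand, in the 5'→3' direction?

5'-ATAGGGCAGTGCGTTAAGTGATACATGGATACCGGAGGGTTATAAAGATGCCATCTGATCCTCTATTGGGGTGGCCCACTC-3'

The complement of GAGTGGGCCACCCCAATAGAGGATCAGATGGCATCTTTATAACCCTCCGGTATCCATGTATCACTTAACGCACTGCCCTAT is CTCACCCGGTGGGGTTATCTCCTAGTCTACCGTAGAAATATTGGGAGGCCATAGGTACATAGTGAATTGCGTGACGGGATA (A↔T, G↔C). DNA strands are antiparallel, so the complementary strand runs 3'→5'; reversing gives the 5'→3' form.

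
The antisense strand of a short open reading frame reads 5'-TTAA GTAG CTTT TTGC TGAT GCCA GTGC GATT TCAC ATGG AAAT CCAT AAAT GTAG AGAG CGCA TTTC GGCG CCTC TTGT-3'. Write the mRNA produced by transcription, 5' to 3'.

5'-ACAAGAGGCGCCGAAAUGCGCUCUCUACAUUUAUGGAUUUCCAUGUGAAAUCGCACUGGCAUCAGCAAAAAGCUACUUAA-3'

The mRNA has the sequence of the coding strand (reverse complement of the template) with T→U. Reverse complement of TTAAGTAGCTTTTTGCTGATGCCAGTGCGATTTCACATGGAAATCCATAAATGTAGAGAGCGCATTTCGGCGCCTCTTGT is ACAAGAGGCGCCGAAATGCGCTCTCTACATTTATGGATTTCCATGTGAAATCGCACTGGCATCAGCAAAAAGCTACTTAA; then T→U.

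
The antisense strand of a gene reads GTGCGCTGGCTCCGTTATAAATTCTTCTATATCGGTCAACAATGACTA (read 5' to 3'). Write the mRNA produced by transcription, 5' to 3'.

The mRNA has the sequence of the coding strand (reverse complement of the template) with T→U. Reverse complement of GTGCGCTGGCTCCGTTATAAATTCTTCTATATCGGTCAACAATGACTA is TAGTCATTGTTGACCGATATAGAAGAATTTATAACGGAGCCAGCGCAC; then T→U.

5'-UAGUCAUUGUUGACCGAUAUAGAAGAAUUUAUAACGGAGCCAGCGCAC-3'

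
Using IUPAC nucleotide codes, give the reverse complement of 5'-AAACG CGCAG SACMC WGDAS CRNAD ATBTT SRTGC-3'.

5'-GCAYSAAVATHTNYGSTHCWGKGTSCTGCGCGTTT-3'

Standard pairs A↔T, G↔C; ambiguity codes pair R↔Y, M↔K, W↔W, S↔S, B↔V, D↔H, N↔N. Complement (TTTGCGCGTCSTGKGWCHTSGYNTHTAVAASYACG), then reverse for 5'→3'.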